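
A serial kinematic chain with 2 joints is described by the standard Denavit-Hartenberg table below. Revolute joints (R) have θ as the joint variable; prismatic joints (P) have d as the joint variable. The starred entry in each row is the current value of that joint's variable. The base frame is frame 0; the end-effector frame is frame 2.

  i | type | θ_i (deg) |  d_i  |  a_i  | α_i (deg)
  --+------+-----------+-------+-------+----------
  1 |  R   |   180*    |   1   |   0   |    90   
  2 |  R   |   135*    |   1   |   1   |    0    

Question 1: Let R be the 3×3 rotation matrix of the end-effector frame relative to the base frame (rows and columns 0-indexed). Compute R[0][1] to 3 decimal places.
End-effector y-axis (col 1 of R) = (0.7071,-0.0000,-0.7071)
R[0][1] = 0.7071

0.707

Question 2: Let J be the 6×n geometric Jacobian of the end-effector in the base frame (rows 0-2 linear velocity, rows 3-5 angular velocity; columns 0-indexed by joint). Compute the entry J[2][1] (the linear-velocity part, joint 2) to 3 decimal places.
axis z_1 = (0.0000,1.0000,0.0000); lever o_n−o_1 = (0.7071,1.0000,0.7071)
cross product → J_v[:, 1] = (0.7071,-0.0000,-0.7071)
J_ω[:, 1] = z_1
entry J[2][1] = -0.7071

-0.707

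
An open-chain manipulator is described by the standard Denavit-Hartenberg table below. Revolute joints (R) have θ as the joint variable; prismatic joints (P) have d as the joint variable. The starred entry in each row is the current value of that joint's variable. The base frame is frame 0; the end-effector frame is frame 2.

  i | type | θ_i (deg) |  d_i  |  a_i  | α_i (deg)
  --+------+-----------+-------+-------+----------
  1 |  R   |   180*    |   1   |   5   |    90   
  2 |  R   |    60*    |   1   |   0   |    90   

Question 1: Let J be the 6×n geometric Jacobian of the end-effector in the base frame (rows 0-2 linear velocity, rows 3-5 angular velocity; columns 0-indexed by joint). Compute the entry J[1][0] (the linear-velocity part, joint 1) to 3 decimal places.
axis z_0 = ẑ; lever o_n−o_0 = (-5.0000,1.0000,1.0000)
cross product → J_v[:, 0] = (-1.0000,-5.0000,0.0000)
J_ω[:, 0] = z_0
entry J[1][0] = -5.0000

-5.000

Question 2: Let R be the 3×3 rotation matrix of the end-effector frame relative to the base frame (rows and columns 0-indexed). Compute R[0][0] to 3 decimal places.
-0.500

End-effector x-axis (col 0 of R) = (-0.5000,0.0000,0.8660)
R[0][0] = -0.5000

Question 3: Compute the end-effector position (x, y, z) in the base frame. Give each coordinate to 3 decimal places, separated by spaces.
-5.000 1.000 1.000

after link 1: o_1 = (-5.0000, 0.0000, 1.0000)
after link 2: o_2 = (-5.0000, 1.0000, 1.0000)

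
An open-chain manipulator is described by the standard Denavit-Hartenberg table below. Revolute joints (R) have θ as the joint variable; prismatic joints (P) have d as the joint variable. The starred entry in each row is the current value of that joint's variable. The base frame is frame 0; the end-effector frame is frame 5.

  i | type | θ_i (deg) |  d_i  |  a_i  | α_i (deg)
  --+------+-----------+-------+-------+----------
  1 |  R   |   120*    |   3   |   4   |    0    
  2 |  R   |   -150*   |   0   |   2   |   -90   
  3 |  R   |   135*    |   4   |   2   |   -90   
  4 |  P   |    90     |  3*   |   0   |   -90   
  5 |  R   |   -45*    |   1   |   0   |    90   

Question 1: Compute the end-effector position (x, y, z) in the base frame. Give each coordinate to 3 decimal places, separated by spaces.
after link 1: o_1 = (-2.0000, 3.4641, 3.0000)
after link 2: o_2 = (-0.2679, 2.4641, 3.0000)
after link 3: o_3 = (0.5073, 6.6353, 1.5858)
after link 4: o_4 = (-1.3298, 7.6960, 3.7071)
after link 5: o_5 = (-0.7174, 7.3424, 4.4142)

-0.717 7.342 4.414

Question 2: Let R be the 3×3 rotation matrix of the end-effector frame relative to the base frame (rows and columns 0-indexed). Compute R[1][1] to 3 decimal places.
-0.354

End-effector y-axis (col 1 of R) = (0.6124,-0.3536,0.7071)
R[1][1] = -0.3536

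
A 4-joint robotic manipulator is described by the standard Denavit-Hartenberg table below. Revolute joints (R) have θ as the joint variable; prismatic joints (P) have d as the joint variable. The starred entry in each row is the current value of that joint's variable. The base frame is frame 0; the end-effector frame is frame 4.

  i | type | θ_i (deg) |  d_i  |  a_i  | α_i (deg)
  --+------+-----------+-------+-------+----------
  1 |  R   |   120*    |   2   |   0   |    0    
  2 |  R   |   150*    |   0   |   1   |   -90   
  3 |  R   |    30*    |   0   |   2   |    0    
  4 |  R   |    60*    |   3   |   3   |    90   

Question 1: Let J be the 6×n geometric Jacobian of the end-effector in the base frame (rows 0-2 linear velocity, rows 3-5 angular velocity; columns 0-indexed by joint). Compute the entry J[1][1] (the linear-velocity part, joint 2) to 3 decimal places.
3.000

axis z_1 = (0.0000,0.0000,1.0000); lever o_n−o_1 = (3.0000,-2.7321,-4.0000)
cross product → J_v[:, 1] = (2.7321,3.0000,-0.0000)
J_ω[:, 1] = z_1
entry J[1][1] = 3.0000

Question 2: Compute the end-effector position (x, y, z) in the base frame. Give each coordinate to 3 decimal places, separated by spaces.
after link 1: o_1 = (0.0000, 0.0000, 2.0000)
after link 2: o_2 = (-0.0000, -1.0000, 2.0000)
after link 3: o_3 = (-0.0000, -2.7321, 1.0000)
after link 4: o_4 = (3.0000, -2.7321, -2.0000)

3.000 -2.732 -2.000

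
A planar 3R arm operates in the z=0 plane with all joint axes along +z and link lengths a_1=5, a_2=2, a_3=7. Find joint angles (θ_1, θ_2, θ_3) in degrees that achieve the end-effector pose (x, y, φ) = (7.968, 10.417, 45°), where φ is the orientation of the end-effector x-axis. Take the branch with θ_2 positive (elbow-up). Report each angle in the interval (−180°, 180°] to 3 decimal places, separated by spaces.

wrist centre = target − a_3·(cos φ, sin φ) = (3.0183, 5.4673)
cos θ_2 = (39.0007−5²−2²)/(2·5·2) = 0.5000; θ_2 = 59.9977° (elbow-up)
β = atan2(5.4673,3.0183) = 61.0987°; ψ = atan2(1.7320,6.0001) = 16.1016°
θ_1 = β − ψ = 44.9971°
θ_3 = φ − θ_1 − θ_2 = -59.9948° (wrapped to (-180°,180°])

44.997 59.998 -59.995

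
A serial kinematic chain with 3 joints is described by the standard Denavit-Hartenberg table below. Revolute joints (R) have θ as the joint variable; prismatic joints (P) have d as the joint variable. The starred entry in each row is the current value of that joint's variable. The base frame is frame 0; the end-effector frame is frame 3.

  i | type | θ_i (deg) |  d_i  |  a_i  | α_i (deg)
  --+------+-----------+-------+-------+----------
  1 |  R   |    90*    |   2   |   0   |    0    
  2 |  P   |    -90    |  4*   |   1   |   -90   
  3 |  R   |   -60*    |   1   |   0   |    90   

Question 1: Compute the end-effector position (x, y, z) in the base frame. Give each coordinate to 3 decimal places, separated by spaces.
after link 1: o_1 = (0.0000, 0.0000, 2.0000)
after link 2: o_2 = (1.0000, 0.0000, 6.0000)
after link 3: o_3 = (1.0000, 1.0000, 6.0000)

1.000 1.000 6.000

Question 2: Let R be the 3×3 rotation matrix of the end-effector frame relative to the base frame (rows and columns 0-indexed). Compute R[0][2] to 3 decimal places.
-0.866

End-effector z-axis (col 2 of R) = (-0.8660,0.0000,0.5000)
R[0][2] = -0.8660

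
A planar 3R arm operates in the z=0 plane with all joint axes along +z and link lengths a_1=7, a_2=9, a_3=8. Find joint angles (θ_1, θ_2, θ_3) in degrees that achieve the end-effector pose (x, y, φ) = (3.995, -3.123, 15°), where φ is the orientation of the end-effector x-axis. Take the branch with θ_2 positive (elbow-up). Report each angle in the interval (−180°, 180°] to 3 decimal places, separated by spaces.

150.004 135.000 89.996

wrist centre = target − a_3·(cos φ, sin φ) = (-3.7324, -5.1936)
cos θ_2 = (40.9038−7²−9²)/(2·7·9) = -0.7071; θ_2 = 135.0005° (elbow-up)
β = atan2(-5.1936,-3.7324) = -125.7034°; ψ = atan2(6.3639,0.6360) = 84.2930°
θ_1 = β − ψ = -209.9963°
θ_3 = φ − θ_1 − θ_2 = 89.9959° (wrapped to (-180°,180°])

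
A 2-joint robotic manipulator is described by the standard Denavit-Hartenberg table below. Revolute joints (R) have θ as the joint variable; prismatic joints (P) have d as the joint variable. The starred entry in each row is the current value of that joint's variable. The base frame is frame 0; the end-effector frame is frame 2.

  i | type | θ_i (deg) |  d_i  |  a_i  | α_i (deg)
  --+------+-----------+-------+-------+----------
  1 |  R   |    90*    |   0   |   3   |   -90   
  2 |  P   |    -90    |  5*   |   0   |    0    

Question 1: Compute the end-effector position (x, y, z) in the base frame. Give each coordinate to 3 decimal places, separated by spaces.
-5.000 3.000 0.000

after link 1: o_1 = (0.0000, 3.0000, 0.0000)
after link 2: o_2 = (-5.0000, 3.0000, 0.0000)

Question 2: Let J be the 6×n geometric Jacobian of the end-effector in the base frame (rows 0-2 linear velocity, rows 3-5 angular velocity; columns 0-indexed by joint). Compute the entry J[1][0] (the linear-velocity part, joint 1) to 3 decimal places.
axis z_0 = ẑ; lever o_n−o_0 = (-5.0000,3.0000,0.0000)
cross product → J_v[:, 0] = (-3.0000,-5.0000,0.0000)
J_ω[:, 0] = z_0
entry J[1][0] = -5.0000

-5.000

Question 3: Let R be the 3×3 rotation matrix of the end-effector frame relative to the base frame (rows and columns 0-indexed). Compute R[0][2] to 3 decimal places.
End-effector z-axis (col 2 of R) = (-1.0000,0.0000,0.0000)
R[0][2] = -1.0000

-1.000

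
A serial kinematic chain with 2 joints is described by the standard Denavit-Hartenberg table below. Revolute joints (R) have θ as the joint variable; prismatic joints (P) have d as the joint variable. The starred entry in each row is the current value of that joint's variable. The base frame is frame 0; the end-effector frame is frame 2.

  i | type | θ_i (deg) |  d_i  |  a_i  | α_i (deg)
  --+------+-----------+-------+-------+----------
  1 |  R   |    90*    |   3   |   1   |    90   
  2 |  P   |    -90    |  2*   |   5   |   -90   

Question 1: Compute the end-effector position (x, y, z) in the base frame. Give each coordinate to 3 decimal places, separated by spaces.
2.000 1.000 -2.000

after link 1: o_1 = (0.0000, 1.0000, 3.0000)
after link 2: o_2 = (2.0000, 1.0000, -2.0000)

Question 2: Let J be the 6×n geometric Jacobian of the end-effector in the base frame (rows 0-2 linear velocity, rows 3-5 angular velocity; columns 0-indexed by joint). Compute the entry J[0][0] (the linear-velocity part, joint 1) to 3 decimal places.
-1.000

axis z_0 = ẑ; lever o_n−o_0 = (2.0000,1.0000,-2.0000)
cross product → J_v[:, 0] = (-1.0000,2.0000,0.0000)
J_ω[:, 0] = z_0
entry J[0][0] = -1.0000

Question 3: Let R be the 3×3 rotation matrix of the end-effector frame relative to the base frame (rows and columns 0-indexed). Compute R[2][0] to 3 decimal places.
End-effector x-axis (col 0 of R) = (0.0000,0.0000,-1.0000)
R[2][0] = -1.0000

-1.000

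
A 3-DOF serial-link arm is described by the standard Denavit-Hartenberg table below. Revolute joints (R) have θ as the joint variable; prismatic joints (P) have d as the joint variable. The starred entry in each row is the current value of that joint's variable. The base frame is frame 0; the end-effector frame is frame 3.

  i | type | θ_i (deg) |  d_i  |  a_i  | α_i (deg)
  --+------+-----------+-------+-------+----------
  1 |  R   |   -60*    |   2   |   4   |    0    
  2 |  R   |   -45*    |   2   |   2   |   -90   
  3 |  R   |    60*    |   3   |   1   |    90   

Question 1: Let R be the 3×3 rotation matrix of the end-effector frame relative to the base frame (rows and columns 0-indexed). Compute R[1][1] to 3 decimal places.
End-effector y-axis (col 1 of R) = (0.9659,-0.2588,0.0000)
R[1][1] = -0.2588

-0.259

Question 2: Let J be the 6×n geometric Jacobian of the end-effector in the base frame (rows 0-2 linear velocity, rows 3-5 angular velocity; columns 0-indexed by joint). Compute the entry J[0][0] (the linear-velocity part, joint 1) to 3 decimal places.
6.655

axis z_0 = ẑ; lever o_n−o_0 = (4.2507,-6.6554,3.1340)
cross product → J_v[:, 0] = (6.6554,4.2507,-0.0000)
J_ω[:, 0] = z_0
entry J[0][0] = 6.6554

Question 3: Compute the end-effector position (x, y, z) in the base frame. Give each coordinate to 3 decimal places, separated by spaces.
after link 1: o_1 = (2.0000, -3.4641, 2.0000)
after link 2: o_2 = (1.4824, -5.3960, 4.0000)
after link 3: o_3 = (4.2507, -6.6554, 3.1340)

4.251 -6.655 3.134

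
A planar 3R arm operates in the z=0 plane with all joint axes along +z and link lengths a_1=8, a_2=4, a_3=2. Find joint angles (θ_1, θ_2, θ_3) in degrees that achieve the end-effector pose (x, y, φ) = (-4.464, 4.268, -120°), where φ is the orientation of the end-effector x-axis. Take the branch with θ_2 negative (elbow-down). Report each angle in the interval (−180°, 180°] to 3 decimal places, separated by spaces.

149.999 -120.000 -149.999

wrist centre = target − a_3·(cos φ, sin φ) = (-3.4640, 6.0001)
cos θ_2 = (47.9999−8²−4²)/(2·8·4) = -0.5000; θ_2 = -120.0001° (elbow-down)
β = atan2(6.0001,-3.4640) = 119.9991°; ψ = atan2(-3.4641,6.0000) = -30.0000°
θ_1 = β − ψ = 149.9991°
θ_3 = φ − θ_1 − θ_2 = -149.9990° (wrapped to (-180°,180°])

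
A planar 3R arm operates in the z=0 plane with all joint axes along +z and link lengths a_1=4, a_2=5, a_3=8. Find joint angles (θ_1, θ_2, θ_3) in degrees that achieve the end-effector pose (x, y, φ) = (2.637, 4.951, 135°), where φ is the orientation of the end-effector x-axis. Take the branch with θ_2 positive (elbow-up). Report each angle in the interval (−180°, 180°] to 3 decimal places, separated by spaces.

wrist centre = target − a_3·(cos φ, sin φ) = (8.2939, -0.7059)
cos θ_2 = (69.2862−4²−5²)/(2·4·5) = 0.7072; θ_2 = 44.9960° (elbow-up)
β = atan2(-0.7059,8.2939) = -4.8645°; ψ = atan2(3.5353,7.5358) = 25.1328°
θ_1 = β − ψ = -29.9973°
θ_3 = φ − θ_1 − θ_2 = 120.0013° (wrapped to (-180°,180°])

-29.997 44.996 120.001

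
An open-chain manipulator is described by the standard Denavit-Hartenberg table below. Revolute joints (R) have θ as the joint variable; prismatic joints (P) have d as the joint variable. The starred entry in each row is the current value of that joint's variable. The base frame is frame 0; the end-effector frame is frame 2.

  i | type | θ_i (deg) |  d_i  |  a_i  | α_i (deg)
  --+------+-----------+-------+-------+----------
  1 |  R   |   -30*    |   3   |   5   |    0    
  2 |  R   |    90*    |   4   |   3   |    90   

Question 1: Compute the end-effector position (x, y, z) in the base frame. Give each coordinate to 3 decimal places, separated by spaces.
after link 1: o_1 = (4.3301, -2.5000, 3.0000)
after link 2: o_2 = (5.8301, 0.0981, 7.0000)

5.830 0.098 7.000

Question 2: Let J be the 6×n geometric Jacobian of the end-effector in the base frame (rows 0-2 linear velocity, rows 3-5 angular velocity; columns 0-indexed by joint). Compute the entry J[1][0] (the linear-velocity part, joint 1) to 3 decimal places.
axis z_0 = ẑ; lever o_n−o_0 = (5.8301,0.0981,7.0000)
cross product → J_v[:, 0] = (-0.0981,5.8301,0.0000)
J_ω[:, 0] = z_0
entry J[1][0] = 5.8301

5.830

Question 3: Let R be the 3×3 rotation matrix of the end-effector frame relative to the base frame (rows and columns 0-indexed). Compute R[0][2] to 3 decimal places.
End-effector z-axis (col 2 of R) = (0.8660,-0.5000,0.0000)
R[0][2] = 0.8660

0.866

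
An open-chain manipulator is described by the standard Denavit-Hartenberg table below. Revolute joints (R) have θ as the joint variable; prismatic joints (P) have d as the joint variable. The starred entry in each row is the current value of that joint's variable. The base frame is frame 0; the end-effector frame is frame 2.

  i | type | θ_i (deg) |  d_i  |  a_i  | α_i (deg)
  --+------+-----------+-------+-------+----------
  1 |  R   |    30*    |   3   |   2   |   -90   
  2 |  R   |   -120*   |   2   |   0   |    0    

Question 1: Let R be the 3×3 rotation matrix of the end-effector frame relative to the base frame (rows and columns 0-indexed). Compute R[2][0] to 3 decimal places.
0.866

End-effector x-axis (col 0 of R) = (-0.4330,-0.2500,0.8660)
R[2][0] = 0.8660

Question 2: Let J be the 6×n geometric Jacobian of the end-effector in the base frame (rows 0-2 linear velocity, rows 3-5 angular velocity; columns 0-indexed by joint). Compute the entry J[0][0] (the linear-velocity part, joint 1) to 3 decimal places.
-2.732

axis z_0 = ẑ; lever o_n−o_0 = (0.7321,2.7321,3.0000)
cross product → J_v[:, 0] = (-2.7321,0.7321,0.0000)
J_ω[:, 0] = z_0
entry J[0][0] = -2.7321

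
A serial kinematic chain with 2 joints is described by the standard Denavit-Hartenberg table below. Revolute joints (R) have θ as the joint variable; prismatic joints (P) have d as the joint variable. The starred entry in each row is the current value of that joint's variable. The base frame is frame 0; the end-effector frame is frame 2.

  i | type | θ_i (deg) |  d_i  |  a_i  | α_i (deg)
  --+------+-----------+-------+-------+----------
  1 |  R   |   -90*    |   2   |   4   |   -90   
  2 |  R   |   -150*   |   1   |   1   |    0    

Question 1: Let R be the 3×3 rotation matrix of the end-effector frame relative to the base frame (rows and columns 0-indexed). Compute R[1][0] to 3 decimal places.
0.866

End-effector x-axis (col 0 of R) = (-0.0000,0.8660,0.5000)
R[1][0] = 0.8660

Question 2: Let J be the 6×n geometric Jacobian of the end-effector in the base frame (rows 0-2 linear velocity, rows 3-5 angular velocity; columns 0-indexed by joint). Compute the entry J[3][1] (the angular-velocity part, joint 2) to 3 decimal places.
axis z_1 = (1.0000,0.0000,0.0000); lever o_n−o_1 = (1.0000,0.8660,0.5000)
cross product → J_v[:, 1] = (-0.0000,-0.5000,0.8660)
J_ω[:, 1] = z_1
entry J[3][1] = 1.0000

1.000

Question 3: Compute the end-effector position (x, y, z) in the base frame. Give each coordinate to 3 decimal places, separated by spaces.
1.000 -3.134 2.500

after link 1: o_1 = (0.0000, -4.0000, 2.0000)
after link 2: o_2 = (1.0000, -3.1340, 2.5000)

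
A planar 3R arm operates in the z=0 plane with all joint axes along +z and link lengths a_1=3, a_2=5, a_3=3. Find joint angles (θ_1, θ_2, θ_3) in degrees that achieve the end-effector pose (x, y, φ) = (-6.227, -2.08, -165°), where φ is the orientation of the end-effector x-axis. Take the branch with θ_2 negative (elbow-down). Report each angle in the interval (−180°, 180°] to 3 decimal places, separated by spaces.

wrist centre = target − a_3·(cos φ, sin φ) = (-3.3292, -1.3035)
cos θ_2 = (12.7829−3²−5²)/(2·3·5) = -0.7072; θ_2 = -135.0104° (elbow-down)
β = atan2(-1.3035,-3.3292) = -158.6174°; ψ = atan2(-3.5349,-0.5362) = -98.6249°
θ_1 = β − ψ = -59.9925°
θ_3 = φ − θ_1 − θ_2 = 30.0029° (wrapped to (-180°,180°])

-59.992 -135.010 30.003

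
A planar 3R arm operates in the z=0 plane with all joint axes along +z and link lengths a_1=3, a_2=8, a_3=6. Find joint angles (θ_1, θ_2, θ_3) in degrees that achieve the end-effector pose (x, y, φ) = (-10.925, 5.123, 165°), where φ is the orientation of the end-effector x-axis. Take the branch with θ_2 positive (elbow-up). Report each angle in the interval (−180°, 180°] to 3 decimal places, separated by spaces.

wrist centre = target − a_3·(cos φ, sin φ) = (-5.1294, 3.5701)
cos θ_2 = (39.0567−3²−8²)/(2·3·8) = -0.7072; θ_2 = 135.0036° (elbow-up)
β = atan2(3.5701,-5.1294) = 145.1621°; ψ = atan2(5.6565,-2.6572) = 115.1624°
θ_1 = β − ψ = 29.9997°
θ_3 = φ − θ_1 − θ_2 = -0.0034° (wrapped to (-180°,180°])

30.000 135.004 -0.003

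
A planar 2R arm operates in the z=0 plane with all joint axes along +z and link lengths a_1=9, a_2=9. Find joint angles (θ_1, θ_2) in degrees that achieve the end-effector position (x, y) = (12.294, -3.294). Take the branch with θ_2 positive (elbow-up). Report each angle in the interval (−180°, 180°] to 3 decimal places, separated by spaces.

-60.001 90.003

cos θ_2 = (161.9929−9²−9²)/(2·9·9) = -0.0000; θ_2 = 90.0025° (elbow-up)
β = atan2(-3.2940,12.2940) = -14.9993°; ψ = atan2(9.0000,8.9996) = 45.0013°
θ_1 = β − ψ = -60.0005°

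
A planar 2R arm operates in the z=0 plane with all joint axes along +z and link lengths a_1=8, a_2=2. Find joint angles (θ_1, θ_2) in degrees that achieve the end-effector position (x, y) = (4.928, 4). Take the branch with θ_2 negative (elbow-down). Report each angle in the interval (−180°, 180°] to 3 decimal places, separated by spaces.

cos θ_2 = (40.2852−8²−2²)/(2·8·2) = -0.8661; θ_2 = -150.0072° (elbow-down)
β = atan2(4.0000,4.9280) = 39.0658°; ψ = atan2(-0.9998,6.2678) = -9.0629°
θ_1 = β − ψ = 48.1288°

48.129 -150.007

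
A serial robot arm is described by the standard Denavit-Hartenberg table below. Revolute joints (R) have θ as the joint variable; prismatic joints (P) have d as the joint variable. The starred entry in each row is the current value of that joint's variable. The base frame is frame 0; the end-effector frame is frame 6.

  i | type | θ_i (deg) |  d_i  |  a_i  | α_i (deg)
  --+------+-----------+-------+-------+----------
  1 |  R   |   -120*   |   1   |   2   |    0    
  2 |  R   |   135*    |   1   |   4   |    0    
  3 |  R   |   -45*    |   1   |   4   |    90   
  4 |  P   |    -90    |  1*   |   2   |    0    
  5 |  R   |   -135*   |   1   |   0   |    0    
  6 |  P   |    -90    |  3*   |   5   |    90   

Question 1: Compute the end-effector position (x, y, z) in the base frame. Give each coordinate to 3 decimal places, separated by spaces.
6.890 -8.795 4.536

after link 1: o_1 = (-1.0000, -1.7321, 1.0000)
after link 2: o_2 = (2.8637, -0.6968, 2.0000)
after link 3: o_3 = (6.3278, -2.6968, 3.0000)
after link 4: o_4 = (5.8278, -3.5628, 1.0000)
after link 5: o_5 = (5.3278, -4.4288, 1.0000)
after link 6: o_6 = (6.8897, -8.7947, 4.5355)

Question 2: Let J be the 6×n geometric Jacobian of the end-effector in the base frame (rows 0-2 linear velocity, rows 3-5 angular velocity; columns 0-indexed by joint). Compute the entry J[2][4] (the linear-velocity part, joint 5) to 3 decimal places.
axis z_4 = (-0.5000,-0.8660,0.0000); lever o_n−o_4 = (1.0619,-5.2319,3.5355)
cross product → J_v[:, 4] = (-3.0619,1.7678,3.5355)
J_ω[:, 4] = z_4
entry J[2][4] = 3.5355

3.536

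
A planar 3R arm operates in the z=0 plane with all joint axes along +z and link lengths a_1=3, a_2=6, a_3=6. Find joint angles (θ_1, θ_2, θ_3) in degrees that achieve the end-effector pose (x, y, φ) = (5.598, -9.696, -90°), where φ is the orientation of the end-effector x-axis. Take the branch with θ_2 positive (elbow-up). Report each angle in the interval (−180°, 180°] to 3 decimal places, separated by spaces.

wrist centre = target − a_3·(cos φ, sin φ) = (5.5980, -3.6960)
cos θ_2 = (44.9980−3²−6²)/(2·3·6) = -0.0001; θ_2 = 90.0032° (elbow-up)
β = atan2(-3.6960,5.5980) = -33.4342°; ψ = atan2(6.0000,2.9997) = 63.4375°
θ_1 = β − ψ = -96.8717°
θ_3 = φ − θ_1 − θ_2 = -83.1315° (wrapped to (-180°,180°])

-96.872 90.003 -83.131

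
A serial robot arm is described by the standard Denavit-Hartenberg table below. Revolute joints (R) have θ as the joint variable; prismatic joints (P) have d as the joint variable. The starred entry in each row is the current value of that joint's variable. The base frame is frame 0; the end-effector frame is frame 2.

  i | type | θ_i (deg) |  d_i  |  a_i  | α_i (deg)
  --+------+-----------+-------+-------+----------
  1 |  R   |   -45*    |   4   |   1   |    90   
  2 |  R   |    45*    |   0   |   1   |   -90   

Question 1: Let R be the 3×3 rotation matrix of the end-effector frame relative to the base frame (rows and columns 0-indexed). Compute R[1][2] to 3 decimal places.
0.500

End-effector z-axis (col 2 of R) = (-0.5000,0.5000,0.7071)
R[1][2] = 0.5000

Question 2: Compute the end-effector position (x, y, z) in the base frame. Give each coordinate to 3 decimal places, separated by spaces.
after link 1: o_1 = (0.7071, -0.7071, 4.0000)
after link 2: o_2 = (1.2071, -1.2071, 4.7071)

1.207 -1.207 4.707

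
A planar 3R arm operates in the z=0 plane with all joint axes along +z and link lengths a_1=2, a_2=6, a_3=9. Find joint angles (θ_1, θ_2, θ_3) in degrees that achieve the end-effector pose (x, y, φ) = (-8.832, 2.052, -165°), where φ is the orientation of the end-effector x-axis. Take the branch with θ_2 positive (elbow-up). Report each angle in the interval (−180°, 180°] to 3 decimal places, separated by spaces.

wrist centre = target − a_3·(cos φ, sin φ) = (-0.1387, 4.3814)
cos θ_2 = (19.2156−2²−6²)/(2·2·6) = -0.8660; θ_2 = 149.9988° (elbow-up)
β = atan2(4.3814,-0.1387) = 91.8128°; ψ = atan2(3.0001,-3.1961) = 136.8116°
θ_1 = β − ψ = -44.9988°
θ_3 = φ − θ_1 − θ_2 = 90.0000° (wrapped to (-180°,180°])

-44.999 149.999 90.000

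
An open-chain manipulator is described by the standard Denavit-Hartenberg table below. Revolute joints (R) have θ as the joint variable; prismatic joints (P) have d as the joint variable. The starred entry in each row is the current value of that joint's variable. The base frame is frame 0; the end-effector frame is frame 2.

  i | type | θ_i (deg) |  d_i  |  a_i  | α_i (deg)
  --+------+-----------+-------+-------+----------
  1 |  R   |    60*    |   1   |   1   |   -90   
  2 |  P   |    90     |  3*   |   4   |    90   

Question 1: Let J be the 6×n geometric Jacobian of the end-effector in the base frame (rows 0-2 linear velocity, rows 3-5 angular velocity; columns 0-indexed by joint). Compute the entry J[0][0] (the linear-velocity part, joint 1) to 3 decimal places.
-2.366

axis z_0 = ẑ; lever o_n−o_0 = (-2.0981,2.3660,-3.0000)
cross product → J_v[:, 0] = (-2.3660,-2.0981,0.0000)
J_ω[:, 0] = z_0
entry J[0][0] = -2.3660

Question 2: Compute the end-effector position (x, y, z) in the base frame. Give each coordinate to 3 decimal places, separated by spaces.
-2.098 2.366 -3.000

after link 1: o_1 = (0.5000, 0.8660, 1.0000)
after link 2: o_2 = (-2.0981, 2.3660, -3.0000)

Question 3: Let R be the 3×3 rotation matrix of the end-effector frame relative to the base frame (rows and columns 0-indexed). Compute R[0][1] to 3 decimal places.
End-effector y-axis (col 1 of R) = (-0.8660,0.5000,0.0000)
R[0][1] = -0.8660

-0.866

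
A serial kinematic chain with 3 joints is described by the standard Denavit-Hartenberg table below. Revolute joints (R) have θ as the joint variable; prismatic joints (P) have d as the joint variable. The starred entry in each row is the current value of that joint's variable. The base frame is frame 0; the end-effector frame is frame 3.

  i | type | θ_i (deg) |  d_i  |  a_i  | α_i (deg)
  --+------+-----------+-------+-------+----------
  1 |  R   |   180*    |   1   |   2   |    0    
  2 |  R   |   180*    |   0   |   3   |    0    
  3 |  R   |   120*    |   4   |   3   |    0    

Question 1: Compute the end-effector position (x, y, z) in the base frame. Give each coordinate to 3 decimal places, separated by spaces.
-0.500 2.598 5.000

after link 1: o_1 = (-2.0000, 0.0000, 1.0000)
after link 2: o_2 = (1.0000, -0.0000, 1.0000)
after link 3: o_3 = (-0.5000, 2.5981, 5.0000)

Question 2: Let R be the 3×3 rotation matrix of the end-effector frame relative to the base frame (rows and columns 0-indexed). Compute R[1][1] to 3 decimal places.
-0.500

End-effector y-axis (col 1 of R) = (-0.8660,-0.5000,0.0000)
R[1][1] = -0.5000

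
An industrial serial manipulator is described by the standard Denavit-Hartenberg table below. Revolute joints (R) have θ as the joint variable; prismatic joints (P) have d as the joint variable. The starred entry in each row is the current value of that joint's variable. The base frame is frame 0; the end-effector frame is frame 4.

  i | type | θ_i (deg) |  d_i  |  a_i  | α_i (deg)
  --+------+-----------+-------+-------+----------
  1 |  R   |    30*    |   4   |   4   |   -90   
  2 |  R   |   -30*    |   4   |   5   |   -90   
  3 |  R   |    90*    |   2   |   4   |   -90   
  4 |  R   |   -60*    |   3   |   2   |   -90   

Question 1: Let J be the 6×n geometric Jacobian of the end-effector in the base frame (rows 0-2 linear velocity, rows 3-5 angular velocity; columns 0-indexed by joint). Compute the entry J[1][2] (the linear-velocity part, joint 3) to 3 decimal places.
axis z_2 = (0.4330,0.2500,-0.8660); lever o_n−o_2 = (1.8660,-4.6962,-4.7321)
cross product → J_v[:, 2] = (-5.2500,0.4330,-2.5000)
J_ω[:, 2] = z_2
entry J[1][2] = 0.4330

0.433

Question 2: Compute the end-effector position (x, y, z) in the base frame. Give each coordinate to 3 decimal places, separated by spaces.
after link 1: o_1 = (3.4641, 2.0000, 4.0000)
after link 2: o_2 = (5.2141, 7.6292, 6.5000)
after link 3: o_3 = (8.0801, 4.6651, 4.7679)
after link 4: o_4 = (7.0801, 2.9330, 1.7679)

7.080 2.933 1.768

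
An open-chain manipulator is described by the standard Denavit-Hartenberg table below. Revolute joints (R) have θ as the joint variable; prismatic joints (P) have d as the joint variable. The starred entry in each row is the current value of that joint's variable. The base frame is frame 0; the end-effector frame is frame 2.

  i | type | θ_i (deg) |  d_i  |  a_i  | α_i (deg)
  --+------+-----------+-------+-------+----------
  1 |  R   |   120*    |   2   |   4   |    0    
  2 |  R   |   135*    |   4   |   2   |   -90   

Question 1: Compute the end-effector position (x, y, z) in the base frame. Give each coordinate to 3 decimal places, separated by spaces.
-2.518 1.532 6.000

after link 1: o_1 = (-2.0000, 3.4641, 2.0000)
after link 2: o_2 = (-2.5176, 1.5322, 6.0000)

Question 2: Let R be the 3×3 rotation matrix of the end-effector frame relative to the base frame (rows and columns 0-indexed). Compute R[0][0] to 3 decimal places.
-0.259

End-effector x-axis (col 0 of R) = (-0.2588,-0.9659,0.0000)
R[0][0] = -0.2588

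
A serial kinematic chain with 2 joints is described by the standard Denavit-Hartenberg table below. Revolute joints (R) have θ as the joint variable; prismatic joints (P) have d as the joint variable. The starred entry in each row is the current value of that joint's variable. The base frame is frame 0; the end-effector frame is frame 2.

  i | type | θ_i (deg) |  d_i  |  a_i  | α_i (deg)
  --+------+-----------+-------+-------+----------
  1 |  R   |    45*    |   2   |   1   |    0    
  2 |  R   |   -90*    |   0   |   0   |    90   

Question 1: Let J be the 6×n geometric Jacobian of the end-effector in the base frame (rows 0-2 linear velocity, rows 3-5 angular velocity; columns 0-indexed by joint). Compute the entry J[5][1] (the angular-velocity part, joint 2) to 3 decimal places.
1.000

axis z_1 = (0.0000,0.0000,1.0000); lever o_n−o_1 = (0.0000,0.0000,0.0000)
cross product → J_v[:, 1] = (0.0000,0.0000,0.0000)
J_ω[:, 1] = z_1
entry J[5][1] = 1.0000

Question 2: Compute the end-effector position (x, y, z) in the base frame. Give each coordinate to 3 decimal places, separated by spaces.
0.707 0.707 2.000

after link 1: o_1 = (0.7071, 0.7071, 2.0000)
after link 2: o_2 = (0.7071, 0.7071, 2.0000)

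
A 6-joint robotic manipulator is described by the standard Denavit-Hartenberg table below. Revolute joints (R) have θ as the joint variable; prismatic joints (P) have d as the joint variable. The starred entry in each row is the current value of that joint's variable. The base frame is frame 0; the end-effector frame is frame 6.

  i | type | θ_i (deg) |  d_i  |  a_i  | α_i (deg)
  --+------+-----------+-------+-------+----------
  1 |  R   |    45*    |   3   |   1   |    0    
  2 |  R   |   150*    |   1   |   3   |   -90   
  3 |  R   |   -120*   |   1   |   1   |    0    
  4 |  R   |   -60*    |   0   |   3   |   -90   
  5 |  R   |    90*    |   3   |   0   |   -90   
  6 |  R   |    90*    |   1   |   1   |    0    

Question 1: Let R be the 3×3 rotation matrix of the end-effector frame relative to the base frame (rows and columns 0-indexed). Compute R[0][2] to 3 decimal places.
-0.966

End-effector z-axis (col 2 of R) = (-0.9659,-0.2588,-0.0000)
R[0][2] = -0.9659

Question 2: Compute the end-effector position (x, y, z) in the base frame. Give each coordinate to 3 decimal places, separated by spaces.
0.483 -0.388 6.866

after link 1: o_1 = (0.7071, 0.7071, 3.0000)
after link 2: o_2 = (-2.1907, -0.0694, 4.0000)
after link 3: o_3 = (-1.4489, -0.9059, 4.8660)
after link 4: o_4 = (1.4489, -0.1294, 4.8660)
after link 5: o_5 = (1.4489, -0.1294, 7.8660)
after link 6: o_6 = (0.4830, -0.3882, 6.8660)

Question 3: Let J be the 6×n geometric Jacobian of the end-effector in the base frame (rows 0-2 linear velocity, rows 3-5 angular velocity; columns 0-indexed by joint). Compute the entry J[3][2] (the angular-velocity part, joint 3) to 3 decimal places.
0.259

axis z_2 = (0.2588,-0.9659,0.0000); lever o_n−o_2 = (2.6736,-0.3189,2.8660)
cross product → J_v[:, 2] = (-2.7684,-0.7418,2.5000)
J_ω[:, 2] = z_2
entry J[3][2] = 0.2588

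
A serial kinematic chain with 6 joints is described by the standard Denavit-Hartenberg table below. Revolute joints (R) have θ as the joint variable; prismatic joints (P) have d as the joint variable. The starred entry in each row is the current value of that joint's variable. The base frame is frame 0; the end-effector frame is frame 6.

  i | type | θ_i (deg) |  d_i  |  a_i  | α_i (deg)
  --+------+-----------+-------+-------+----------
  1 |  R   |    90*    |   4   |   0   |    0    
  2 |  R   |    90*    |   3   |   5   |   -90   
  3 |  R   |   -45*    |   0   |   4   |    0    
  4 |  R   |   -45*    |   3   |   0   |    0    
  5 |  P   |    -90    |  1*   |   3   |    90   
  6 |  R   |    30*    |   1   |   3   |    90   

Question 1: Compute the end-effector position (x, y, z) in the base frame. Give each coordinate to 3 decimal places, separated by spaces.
after link 1: o_1 = (0.0000, 0.0000, 4.0000)
after link 2: o_2 = (-5.0000, 0.0000, 7.0000)
after link 3: o_3 = (-7.8284, 0.0000, 9.8284)
after link 4: o_4 = (-7.8284, -3.0000, 9.8284)
after link 5: o_5 = (-4.8284, -4.0000, 9.8284)
after link 6: o_6 = (-2.2304, -5.5000, 8.8284)

-2.230 -5.500 8.828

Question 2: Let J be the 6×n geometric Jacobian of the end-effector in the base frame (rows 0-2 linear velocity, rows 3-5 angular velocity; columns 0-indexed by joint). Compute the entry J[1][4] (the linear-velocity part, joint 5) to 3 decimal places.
-1.000

prismatic axis z_4 = (-0.0000,-1.0000,0.0000)
J_v[:, 4] = z_4; J_ω[:, 4] = (0,0,0)
entry J[1][4] = -1.0000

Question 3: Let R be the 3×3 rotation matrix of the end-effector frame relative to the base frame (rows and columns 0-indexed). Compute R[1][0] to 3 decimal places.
-0.500

End-effector x-axis (col 0 of R) = (0.8660,-0.5000,0.0000)
R[1][0] = -0.5000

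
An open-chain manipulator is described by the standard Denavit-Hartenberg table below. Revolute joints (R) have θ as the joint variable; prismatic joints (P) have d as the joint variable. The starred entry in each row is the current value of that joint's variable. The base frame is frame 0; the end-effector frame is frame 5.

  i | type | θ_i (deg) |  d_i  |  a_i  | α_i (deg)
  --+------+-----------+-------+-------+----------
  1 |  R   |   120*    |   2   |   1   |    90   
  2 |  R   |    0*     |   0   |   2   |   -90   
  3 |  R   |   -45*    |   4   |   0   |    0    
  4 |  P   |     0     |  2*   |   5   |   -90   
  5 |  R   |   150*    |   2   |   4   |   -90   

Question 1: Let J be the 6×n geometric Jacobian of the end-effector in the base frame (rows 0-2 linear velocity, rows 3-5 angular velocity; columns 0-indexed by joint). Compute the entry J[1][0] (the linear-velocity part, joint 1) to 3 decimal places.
-3.034

axis z_0 = ẑ; lever o_n−o_0 = (-3.0343,4.5993,6.0000)
cross product → J_v[:, 0] = (-4.5993,-3.0343,0.0000)
J_ω[:, 0] = z_0
entry J[1][0] = -3.0343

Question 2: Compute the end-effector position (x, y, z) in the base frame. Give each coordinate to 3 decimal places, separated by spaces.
-3.034 4.599 6.000

after link 1: o_1 = (-0.5000, 0.8660, 2.0000)
after link 2: o_2 = (-1.5000, 2.5981, 2.0000)
after link 3: o_3 = (-1.5000, 2.5981, 6.0000)
after link 4: o_4 = (-0.2059, 7.4277, 8.0000)
after link 5: o_5 = (-3.0343, 4.5993, 6.0000)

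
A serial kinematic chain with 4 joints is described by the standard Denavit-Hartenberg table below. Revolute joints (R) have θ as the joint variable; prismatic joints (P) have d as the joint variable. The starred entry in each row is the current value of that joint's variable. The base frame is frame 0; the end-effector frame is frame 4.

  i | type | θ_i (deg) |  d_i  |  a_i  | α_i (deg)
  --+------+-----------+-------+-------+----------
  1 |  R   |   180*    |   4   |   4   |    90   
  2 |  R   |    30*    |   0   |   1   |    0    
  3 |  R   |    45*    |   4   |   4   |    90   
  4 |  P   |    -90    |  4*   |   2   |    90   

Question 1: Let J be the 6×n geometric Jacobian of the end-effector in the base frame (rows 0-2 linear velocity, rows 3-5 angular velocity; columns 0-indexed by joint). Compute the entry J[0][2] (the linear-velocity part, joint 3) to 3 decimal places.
axis z_2 = (0.0000,1.0000,0.0000); lever o_n−o_2 = (-4.8990,2.0000,2.8284)
cross product → J_v[:, 2] = (2.8284,-0.0000,4.8990)
J_ω[:, 2] = z_2
entry J[0][2] = 2.8284

2.828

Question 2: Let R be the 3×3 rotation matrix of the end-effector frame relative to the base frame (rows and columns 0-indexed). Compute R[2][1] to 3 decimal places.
-0.259

End-effector y-axis (col 1 of R) = (-0.9659,0.0000,-0.2588)
R[2][1] = -0.2588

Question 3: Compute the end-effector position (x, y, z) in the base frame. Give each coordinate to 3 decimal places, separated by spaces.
-9.765 2.000 7.328

after link 1: o_1 = (-4.0000, 0.0000, 4.0000)
after link 2: o_2 = (-4.8660, 0.0000, 4.5000)
after link 3: o_3 = (-5.9013, 4.0000, 8.3637)
after link 4: o_4 = (-9.7650, 2.0000, 7.3284)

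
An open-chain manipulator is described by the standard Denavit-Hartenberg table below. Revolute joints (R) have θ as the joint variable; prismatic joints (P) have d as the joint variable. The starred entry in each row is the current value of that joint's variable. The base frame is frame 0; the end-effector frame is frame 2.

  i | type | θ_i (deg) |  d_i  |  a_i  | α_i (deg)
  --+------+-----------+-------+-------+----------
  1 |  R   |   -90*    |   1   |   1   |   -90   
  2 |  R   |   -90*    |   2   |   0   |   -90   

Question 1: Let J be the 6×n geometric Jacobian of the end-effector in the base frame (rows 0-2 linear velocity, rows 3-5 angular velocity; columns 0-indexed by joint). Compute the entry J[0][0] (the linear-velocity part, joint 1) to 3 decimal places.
axis z_0 = ẑ; lever o_n−o_0 = (2.0000,-1.0000,1.0000)
cross product → J_v[:, 0] = (1.0000,2.0000,-0.0000)
J_ω[:, 0] = z_0
entry J[0][0] = 1.0000

1.000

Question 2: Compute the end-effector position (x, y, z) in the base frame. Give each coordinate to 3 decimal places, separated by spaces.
2.000 -1.000 1.000

after link 1: o_1 = (0.0000, -1.0000, 1.0000)
after link 2: o_2 = (2.0000, -1.0000, 1.0000)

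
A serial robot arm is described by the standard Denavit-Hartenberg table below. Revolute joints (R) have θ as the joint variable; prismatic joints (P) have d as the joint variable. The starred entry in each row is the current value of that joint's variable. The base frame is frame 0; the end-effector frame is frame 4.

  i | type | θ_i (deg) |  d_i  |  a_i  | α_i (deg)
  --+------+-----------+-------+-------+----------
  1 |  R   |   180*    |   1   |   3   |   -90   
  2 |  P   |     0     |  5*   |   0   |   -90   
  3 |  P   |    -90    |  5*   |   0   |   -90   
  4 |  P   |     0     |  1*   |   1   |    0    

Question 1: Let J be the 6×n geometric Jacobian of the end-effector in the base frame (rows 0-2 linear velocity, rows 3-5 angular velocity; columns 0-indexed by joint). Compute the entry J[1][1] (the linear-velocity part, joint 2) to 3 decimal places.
-1.000

prismatic axis z_1 = (-0.0000,-1.0000,0.0000)
J_v[:, 1] = z_1; J_ω[:, 1] = (0,0,0)
entry J[1][1] = -1.0000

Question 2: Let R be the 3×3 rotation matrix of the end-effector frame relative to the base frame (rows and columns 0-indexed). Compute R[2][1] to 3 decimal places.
1.000

End-effector y-axis (col 1 of R) = (-0.0000,0.0000,1.0000)
R[2][1] = 1.0000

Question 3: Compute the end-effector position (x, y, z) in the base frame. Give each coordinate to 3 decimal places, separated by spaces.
-4.000 -6.000 -4.000

after link 1: o_1 = (-3.0000, 0.0000, 1.0000)
after link 2: o_2 = (-3.0000, -5.0000, 1.0000)
after link 3: o_3 = (-3.0000, -5.0000, -4.0000)
after link 4: o_4 = (-4.0000, -6.0000, -4.0000)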